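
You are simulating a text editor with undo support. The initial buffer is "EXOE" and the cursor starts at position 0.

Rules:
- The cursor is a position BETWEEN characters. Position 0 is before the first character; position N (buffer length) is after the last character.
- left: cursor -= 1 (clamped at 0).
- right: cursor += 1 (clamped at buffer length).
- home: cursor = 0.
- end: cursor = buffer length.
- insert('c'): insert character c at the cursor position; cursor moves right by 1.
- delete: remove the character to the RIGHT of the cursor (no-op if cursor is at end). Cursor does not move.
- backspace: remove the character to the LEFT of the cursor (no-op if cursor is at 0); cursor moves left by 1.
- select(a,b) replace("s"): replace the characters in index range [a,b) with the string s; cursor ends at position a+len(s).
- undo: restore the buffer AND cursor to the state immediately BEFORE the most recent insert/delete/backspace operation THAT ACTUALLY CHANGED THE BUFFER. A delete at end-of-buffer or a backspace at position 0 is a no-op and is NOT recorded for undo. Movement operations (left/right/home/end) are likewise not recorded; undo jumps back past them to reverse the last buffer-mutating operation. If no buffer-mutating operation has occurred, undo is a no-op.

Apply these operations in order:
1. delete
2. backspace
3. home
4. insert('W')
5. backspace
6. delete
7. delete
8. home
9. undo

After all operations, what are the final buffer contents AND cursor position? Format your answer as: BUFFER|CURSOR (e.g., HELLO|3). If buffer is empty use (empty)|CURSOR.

After op 1 (delete): buf='XOE' cursor=0
After op 2 (backspace): buf='XOE' cursor=0
After op 3 (home): buf='XOE' cursor=0
After op 4 (insert('W')): buf='WXOE' cursor=1
After op 5 (backspace): buf='XOE' cursor=0
After op 6 (delete): buf='OE' cursor=0
After op 7 (delete): buf='E' cursor=0
After op 8 (home): buf='E' cursor=0
After op 9 (undo): buf='OE' cursor=0

Answer: OE|0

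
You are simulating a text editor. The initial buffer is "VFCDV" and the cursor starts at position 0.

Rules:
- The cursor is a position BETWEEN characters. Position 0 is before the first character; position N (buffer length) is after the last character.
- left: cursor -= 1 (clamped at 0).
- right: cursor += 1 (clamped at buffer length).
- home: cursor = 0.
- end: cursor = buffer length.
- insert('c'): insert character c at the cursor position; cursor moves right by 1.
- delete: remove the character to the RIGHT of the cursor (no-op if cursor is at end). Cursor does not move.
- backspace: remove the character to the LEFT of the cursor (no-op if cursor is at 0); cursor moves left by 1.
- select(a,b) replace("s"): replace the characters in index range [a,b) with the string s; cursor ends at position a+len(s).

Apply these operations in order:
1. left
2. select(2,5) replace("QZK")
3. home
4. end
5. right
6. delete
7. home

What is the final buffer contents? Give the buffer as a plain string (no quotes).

After op 1 (left): buf='VFCDV' cursor=0
After op 2 (select(2,5) replace("QZK")): buf='VFQZK' cursor=5
After op 3 (home): buf='VFQZK' cursor=0
After op 4 (end): buf='VFQZK' cursor=5
After op 5 (right): buf='VFQZK' cursor=5
After op 6 (delete): buf='VFQZK' cursor=5
After op 7 (home): buf='VFQZK' cursor=0

Answer: VFQZK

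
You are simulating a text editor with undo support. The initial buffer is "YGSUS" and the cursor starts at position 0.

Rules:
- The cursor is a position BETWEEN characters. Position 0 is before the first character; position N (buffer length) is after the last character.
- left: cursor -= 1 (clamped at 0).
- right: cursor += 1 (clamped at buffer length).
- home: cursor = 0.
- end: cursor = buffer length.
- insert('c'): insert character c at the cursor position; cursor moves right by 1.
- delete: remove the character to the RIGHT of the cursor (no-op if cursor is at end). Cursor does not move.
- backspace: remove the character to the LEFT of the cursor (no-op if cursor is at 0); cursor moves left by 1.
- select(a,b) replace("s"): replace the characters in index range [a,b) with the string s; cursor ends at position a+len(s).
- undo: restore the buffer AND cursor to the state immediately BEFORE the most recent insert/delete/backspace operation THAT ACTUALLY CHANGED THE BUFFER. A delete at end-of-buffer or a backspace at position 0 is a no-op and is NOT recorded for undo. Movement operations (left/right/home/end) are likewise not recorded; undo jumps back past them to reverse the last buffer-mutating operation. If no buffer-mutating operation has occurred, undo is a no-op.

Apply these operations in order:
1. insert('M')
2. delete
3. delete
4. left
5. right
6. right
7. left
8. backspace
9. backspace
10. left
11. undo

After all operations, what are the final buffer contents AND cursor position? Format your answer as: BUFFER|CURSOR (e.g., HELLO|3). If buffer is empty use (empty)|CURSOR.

Answer: MSUS|1

Derivation:
After op 1 (insert('M')): buf='MYGSUS' cursor=1
After op 2 (delete): buf='MGSUS' cursor=1
After op 3 (delete): buf='MSUS' cursor=1
After op 4 (left): buf='MSUS' cursor=0
After op 5 (right): buf='MSUS' cursor=1
After op 6 (right): buf='MSUS' cursor=2
After op 7 (left): buf='MSUS' cursor=1
After op 8 (backspace): buf='SUS' cursor=0
After op 9 (backspace): buf='SUS' cursor=0
After op 10 (left): buf='SUS' cursor=0
After op 11 (undo): buf='MSUS' cursor=1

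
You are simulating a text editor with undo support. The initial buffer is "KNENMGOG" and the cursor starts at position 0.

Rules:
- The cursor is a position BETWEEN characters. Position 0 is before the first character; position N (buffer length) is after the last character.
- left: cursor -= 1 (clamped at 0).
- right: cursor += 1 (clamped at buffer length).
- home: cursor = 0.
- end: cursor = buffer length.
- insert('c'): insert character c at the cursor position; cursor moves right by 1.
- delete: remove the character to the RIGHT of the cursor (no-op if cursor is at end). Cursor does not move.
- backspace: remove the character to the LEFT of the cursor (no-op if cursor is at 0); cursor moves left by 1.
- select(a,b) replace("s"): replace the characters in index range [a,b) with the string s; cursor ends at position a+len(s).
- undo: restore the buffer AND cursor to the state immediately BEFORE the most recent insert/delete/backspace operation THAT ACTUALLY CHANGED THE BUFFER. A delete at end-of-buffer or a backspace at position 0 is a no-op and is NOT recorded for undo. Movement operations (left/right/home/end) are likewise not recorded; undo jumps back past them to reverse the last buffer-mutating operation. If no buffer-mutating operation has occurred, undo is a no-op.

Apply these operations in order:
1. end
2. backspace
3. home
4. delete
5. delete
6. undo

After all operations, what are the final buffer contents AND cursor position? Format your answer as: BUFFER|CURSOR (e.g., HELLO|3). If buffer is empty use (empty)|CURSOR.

After op 1 (end): buf='KNENMGOG' cursor=8
After op 2 (backspace): buf='KNENMGO' cursor=7
After op 3 (home): buf='KNENMGO' cursor=0
After op 4 (delete): buf='NENMGO' cursor=0
After op 5 (delete): buf='ENMGO' cursor=0
After op 6 (undo): buf='NENMGO' cursor=0

Answer: NENMGO|0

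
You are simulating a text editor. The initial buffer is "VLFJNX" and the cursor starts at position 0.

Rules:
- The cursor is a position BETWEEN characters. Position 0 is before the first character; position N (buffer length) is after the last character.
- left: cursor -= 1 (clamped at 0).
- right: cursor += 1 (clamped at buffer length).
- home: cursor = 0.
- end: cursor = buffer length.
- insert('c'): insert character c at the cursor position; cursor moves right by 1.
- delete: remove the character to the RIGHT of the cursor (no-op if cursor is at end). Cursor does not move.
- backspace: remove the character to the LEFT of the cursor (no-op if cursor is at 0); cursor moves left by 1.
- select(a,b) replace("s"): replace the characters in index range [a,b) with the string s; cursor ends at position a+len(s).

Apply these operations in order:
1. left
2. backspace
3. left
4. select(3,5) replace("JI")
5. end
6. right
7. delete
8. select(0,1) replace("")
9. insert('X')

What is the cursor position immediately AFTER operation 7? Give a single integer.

After op 1 (left): buf='VLFJNX' cursor=0
After op 2 (backspace): buf='VLFJNX' cursor=0
After op 3 (left): buf='VLFJNX' cursor=0
After op 4 (select(3,5) replace("JI")): buf='VLFJIX' cursor=5
After op 5 (end): buf='VLFJIX' cursor=6
After op 6 (right): buf='VLFJIX' cursor=6
After op 7 (delete): buf='VLFJIX' cursor=6

Answer: 6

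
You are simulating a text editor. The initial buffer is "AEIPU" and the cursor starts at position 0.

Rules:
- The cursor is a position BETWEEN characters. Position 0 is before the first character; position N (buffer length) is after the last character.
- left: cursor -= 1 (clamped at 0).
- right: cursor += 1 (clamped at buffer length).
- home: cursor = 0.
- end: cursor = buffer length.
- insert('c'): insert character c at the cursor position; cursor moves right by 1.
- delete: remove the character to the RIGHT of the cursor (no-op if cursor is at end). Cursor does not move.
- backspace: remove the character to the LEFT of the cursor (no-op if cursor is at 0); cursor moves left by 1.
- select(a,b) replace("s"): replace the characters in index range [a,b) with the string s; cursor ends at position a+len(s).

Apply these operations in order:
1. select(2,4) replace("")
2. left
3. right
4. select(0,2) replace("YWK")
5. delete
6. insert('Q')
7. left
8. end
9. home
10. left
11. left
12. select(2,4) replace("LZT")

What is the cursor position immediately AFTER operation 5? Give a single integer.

Answer: 3

Derivation:
After op 1 (select(2,4) replace("")): buf='AEU' cursor=2
After op 2 (left): buf='AEU' cursor=1
After op 3 (right): buf='AEU' cursor=2
After op 4 (select(0,2) replace("YWK")): buf='YWKU' cursor=3
After op 5 (delete): buf='YWK' cursor=3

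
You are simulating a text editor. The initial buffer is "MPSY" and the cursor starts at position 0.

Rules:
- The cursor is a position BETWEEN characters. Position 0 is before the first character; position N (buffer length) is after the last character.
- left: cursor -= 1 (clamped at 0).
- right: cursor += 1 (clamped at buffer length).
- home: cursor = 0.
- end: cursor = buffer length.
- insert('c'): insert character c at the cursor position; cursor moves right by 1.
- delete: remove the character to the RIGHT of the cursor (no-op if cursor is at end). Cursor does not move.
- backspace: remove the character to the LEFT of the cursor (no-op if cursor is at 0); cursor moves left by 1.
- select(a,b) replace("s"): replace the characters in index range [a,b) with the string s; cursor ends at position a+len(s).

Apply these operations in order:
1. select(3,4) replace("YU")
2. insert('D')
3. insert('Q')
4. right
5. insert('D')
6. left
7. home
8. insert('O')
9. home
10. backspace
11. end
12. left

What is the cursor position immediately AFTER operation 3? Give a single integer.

Answer: 7

Derivation:
After op 1 (select(3,4) replace("YU")): buf='MPSYU' cursor=5
After op 2 (insert('D')): buf='MPSYUD' cursor=6
After op 3 (insert('Q')): buf='MPSYUDQ' cursor=7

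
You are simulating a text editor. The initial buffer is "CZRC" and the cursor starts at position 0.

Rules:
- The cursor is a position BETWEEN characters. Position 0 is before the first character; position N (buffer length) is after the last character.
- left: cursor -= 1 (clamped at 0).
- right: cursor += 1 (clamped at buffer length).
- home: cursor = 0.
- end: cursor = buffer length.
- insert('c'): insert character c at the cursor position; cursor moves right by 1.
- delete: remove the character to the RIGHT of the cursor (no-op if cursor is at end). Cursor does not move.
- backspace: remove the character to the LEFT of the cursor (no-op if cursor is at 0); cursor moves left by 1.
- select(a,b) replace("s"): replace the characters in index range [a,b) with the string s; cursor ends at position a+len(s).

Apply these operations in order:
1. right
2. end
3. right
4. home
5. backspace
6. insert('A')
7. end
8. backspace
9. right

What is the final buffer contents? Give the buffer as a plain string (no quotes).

Answer: ACZR

Derivation:
After op 1 (right): buf='CZRC' cursor=1
After op 2 (end): buf='CZRC' cursor=4
After op 3 (right): buf='CZRC' cursor=4
After op 4 (home): buf='CZRC' cursor=0
After op 5 (backspace): buf='CZRC' cursor=0
After op 6 (insert('A')): buf='ACZRC' cursor=1
After op 7 (end): buf='ACZRC' cursor=5
After op 8 (backspace): buf='ACZR' cursor=4
After op 9 (right): buf='ACZR' cursor=4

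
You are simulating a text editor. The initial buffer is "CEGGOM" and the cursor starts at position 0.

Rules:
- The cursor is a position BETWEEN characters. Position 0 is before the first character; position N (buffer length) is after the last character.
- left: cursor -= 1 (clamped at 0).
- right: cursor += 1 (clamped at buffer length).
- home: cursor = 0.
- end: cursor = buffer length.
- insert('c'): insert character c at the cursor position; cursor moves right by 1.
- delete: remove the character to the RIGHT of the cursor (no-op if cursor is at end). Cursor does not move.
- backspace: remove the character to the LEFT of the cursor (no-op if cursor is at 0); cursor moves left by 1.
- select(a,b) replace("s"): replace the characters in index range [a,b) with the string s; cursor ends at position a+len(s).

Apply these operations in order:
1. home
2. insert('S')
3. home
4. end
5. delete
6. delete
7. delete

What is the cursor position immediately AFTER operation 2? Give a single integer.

After op 1 (home): buf='CEGGOM' cursor=0
After op 2 (insert('S')): buf='SCEGGOM' cursor=1

Answer: 1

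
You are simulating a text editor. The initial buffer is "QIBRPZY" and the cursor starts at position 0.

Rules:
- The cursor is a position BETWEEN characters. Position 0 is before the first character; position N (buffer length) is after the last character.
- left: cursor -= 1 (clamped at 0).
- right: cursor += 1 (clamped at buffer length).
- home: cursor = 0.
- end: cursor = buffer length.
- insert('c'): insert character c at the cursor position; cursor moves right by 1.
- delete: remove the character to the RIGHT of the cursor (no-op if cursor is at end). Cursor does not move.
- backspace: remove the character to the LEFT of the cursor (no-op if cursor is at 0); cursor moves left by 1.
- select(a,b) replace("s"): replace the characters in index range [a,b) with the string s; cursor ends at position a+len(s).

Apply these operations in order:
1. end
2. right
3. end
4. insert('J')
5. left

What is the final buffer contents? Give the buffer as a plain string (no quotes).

Answer: QIBRPZYJ

Derivation:
After op 1 (end): buf='QIBRPZY' cursor=7
After op 2 (right): buf='QIBRPZY' cursor=7
After op 3 (end): buf='QIBRPZY' cursor=7
After op 4 (insert('J')): buf='QIBRPZYJ' cursor=8
After op 5 (left): buf='QIBRPZYJ' cursor=7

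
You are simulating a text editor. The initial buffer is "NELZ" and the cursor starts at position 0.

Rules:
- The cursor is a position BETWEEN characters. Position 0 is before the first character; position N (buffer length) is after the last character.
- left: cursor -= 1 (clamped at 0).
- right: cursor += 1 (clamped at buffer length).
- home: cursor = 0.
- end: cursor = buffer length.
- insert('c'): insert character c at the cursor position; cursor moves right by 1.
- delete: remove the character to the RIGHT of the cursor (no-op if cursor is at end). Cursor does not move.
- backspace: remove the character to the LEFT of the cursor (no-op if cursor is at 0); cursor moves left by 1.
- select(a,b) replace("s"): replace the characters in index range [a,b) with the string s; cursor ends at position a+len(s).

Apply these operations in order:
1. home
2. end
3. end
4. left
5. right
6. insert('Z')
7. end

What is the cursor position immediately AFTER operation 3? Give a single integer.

After op 1 (home): buf='NELZ' cursor=0
After op 2 (end): buf='NELZ' cursor=4
After op 3 (end): buf='NELZ' cursor=4

Answer: 4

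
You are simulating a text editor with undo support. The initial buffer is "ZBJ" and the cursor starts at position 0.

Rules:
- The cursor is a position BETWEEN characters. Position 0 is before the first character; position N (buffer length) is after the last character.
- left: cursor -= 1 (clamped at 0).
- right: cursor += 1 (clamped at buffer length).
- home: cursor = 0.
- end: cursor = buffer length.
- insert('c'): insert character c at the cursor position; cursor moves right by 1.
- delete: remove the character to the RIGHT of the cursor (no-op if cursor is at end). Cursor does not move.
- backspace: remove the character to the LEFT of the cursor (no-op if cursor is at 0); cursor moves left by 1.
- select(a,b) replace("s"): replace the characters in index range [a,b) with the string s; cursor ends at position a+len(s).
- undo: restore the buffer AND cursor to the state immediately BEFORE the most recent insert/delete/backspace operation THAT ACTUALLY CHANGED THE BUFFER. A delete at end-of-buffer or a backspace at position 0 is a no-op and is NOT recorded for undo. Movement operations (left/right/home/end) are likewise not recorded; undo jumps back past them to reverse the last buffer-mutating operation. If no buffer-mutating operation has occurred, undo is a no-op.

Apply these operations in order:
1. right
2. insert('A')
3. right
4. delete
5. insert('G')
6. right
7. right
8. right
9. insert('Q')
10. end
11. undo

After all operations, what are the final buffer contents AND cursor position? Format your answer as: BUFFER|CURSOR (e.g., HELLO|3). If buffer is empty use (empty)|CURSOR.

Answer: ZABG|4

Derivation:
After op 1 (right): buf='ZBJ' cursor=1
After op 2 (insert('A')): buf='ZABJ' cursor=2
After op 3 (right): buf='ZABJ' cursor=3
After op 4 (delete): buf='ZAB' cursor=3
After op 5 (insert('G')): buf='ZABG' cursor=4
After op 6 (right): buf='ZABG' cursor=4
After op 7 (right): buf='ZABG' cursor=4
After op 8 (right): buf='ZABG' cursor=4
After op 9 (insert('Q')): buf='ZABGQ' cursor=5
After op 10 (end): buf='ZABGQ' cursor=5
After op 11 (undo): buf='ZABG' cursor=4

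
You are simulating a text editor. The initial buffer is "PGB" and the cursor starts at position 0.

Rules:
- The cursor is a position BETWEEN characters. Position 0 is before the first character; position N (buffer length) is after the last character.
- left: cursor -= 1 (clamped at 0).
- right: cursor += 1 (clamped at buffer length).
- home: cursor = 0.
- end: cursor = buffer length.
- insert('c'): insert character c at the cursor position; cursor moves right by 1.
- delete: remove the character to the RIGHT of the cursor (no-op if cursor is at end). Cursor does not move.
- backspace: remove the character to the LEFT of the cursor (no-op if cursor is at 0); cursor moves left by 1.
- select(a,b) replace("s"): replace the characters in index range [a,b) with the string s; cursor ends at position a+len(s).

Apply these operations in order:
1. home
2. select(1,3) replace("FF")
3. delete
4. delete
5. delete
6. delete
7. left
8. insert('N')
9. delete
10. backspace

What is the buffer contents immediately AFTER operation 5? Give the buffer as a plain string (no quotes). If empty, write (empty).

After op 1 (home): buf='PGB' cursor=0
After op 2 (select(1,3) replace("FF")): buf='PFF' cursor=3
After op 3 (delete): buf='PFF' cursor=3
After op 4 (delete): buf='PFF' cursor=3
After op 5 (delete): buf='PFF' cursor=3

Answer: PFF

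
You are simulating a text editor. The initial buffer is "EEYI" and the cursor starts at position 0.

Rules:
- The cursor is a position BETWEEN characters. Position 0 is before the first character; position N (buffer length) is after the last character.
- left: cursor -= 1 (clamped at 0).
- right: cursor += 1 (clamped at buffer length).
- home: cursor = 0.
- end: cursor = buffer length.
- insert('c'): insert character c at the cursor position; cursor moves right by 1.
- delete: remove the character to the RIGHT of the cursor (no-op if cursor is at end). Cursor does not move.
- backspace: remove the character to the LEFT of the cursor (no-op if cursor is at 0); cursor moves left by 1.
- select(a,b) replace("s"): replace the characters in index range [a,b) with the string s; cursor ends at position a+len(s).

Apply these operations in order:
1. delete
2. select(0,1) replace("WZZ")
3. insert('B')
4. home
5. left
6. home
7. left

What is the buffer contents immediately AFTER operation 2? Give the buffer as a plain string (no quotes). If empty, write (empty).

Answer: WZZYI

Derivation:
After op 1 (delete): buf='EYI' cursor=0
After op 2 (select(0,1) replace("WZZ")): buf='WZZYI' cursor=3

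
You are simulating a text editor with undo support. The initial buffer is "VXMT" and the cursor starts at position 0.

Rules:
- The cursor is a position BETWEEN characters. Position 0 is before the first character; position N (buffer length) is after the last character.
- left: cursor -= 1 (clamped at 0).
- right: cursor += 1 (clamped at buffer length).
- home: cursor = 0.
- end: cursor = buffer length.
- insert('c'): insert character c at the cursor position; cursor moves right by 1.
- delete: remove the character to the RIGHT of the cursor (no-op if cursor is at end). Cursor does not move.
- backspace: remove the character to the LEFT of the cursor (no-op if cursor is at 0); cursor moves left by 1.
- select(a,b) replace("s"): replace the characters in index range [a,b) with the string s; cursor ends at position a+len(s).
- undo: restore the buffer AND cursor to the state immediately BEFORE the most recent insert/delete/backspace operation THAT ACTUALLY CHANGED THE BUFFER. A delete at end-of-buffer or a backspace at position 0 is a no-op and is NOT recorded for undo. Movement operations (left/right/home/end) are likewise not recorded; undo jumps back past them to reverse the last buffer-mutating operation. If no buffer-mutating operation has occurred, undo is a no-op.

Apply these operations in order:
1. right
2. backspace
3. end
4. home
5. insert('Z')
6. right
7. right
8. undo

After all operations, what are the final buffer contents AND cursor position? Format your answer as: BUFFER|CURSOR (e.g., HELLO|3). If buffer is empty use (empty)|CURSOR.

Answer: XMT|0

Derivation:
After op 1 (right): buf='VXMT' cursor=1
After op 2 (backspace): buf='XMT' cursor=0
After op 3 (end): buf='XMT' cursor=3
After op 4 (home): buf='XMT' cursor=0
After op 5 (insert('Z')): buf='ZXMT' cursor=1
After op 6 (right): buf='ZXMT' cursor=2
After op 7 (right): buf='ZXMT' cursor=3
After op 8 (undo): buf='XMT' cursor=0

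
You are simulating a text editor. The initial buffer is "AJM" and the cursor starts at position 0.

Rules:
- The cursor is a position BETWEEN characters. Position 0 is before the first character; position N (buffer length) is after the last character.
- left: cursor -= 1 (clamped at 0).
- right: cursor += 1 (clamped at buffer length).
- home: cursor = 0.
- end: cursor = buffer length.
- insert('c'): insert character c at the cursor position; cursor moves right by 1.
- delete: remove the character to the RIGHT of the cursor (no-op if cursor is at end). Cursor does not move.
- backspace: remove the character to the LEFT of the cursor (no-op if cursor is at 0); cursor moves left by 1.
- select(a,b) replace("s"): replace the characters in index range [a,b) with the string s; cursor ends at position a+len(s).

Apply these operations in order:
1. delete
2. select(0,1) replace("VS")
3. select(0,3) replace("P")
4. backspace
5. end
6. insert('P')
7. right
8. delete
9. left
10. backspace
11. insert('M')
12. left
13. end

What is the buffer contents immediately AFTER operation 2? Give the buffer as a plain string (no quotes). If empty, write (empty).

Answer: VSM

Derivation:
After op 1 (delete): buf='JM' cursor=0
After op 2 (select(0,1) replace("VS")): buf='VSM' cursor=2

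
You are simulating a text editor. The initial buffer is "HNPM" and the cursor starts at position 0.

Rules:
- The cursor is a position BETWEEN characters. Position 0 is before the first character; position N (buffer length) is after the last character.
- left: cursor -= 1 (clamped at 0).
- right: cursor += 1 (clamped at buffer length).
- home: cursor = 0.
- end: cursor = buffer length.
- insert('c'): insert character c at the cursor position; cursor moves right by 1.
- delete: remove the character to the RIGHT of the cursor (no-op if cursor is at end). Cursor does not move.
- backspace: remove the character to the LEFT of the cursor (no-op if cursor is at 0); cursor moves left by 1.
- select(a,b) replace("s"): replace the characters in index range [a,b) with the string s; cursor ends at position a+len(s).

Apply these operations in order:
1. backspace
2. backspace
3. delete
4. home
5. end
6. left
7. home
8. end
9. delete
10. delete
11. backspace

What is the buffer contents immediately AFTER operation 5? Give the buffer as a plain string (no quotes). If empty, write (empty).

Answer: NPM

Derivation:
After op 1 (backspace): buf='HNPM' cursor=0
After op 2 (backspace): buf='HNPM' cursor=0
After op 3 (delete): buf='NPM' cursor=0
After op 4 (home): buf='NPM' cursor=0
After op 5 (end): buf='NPM' cursor=3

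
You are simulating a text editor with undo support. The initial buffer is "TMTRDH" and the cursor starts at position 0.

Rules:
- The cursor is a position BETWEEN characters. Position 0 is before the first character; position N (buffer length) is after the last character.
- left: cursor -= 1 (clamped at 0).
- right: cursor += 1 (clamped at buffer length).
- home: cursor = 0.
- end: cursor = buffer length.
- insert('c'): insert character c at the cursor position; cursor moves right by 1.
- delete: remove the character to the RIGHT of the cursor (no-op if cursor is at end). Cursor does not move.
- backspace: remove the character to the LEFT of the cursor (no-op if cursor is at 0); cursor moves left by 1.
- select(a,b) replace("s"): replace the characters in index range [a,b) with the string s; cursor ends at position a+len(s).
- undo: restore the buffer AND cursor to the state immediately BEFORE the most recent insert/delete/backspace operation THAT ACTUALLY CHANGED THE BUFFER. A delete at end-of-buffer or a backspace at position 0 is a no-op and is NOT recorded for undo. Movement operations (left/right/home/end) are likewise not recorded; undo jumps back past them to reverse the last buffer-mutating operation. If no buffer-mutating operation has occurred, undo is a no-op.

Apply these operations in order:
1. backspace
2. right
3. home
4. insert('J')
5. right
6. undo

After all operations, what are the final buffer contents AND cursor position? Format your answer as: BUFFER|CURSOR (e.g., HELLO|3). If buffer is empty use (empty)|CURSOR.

After op 1 (backspace): buf='TMTRDH' cursor=0
After op 2 (right): buf='TMTRDH' cursor=1
After op 3 (home): buf='TMTRDH' cursor=0
After op 4 (insert('J')): buf='JTMTRDH' cursor=1
After op 5 (right): buf='JTMTRDH' cursor=2
After op 6 (undo): buf='TMTRDH' cursor=0

Answer: TMTRDH|0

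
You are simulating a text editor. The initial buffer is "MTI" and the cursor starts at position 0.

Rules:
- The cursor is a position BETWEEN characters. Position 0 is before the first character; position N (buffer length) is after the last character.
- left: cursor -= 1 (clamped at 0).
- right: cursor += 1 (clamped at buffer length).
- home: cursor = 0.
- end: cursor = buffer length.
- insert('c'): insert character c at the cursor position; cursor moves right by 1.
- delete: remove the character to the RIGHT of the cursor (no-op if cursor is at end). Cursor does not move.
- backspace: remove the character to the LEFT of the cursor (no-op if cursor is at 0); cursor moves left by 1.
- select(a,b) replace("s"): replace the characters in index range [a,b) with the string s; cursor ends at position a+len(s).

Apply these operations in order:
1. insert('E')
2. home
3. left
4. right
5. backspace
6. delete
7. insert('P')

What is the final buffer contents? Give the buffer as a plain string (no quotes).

After op 1 (insert('E')): buf='EMTI' cursor=1
After op 2 (home): buf='EMTI' cursor=0
After op 3 (left): buf='EMTI' cursor=0
After op 4 (right): buf='EMTI' cursor=1
After op 5 (backspace): buf='MTI' cursor=0
After op 6 (delete): buf='TI' cursor=0
After op 7 (insert('P')): buf='PTI' cursor=1

Answer: PTI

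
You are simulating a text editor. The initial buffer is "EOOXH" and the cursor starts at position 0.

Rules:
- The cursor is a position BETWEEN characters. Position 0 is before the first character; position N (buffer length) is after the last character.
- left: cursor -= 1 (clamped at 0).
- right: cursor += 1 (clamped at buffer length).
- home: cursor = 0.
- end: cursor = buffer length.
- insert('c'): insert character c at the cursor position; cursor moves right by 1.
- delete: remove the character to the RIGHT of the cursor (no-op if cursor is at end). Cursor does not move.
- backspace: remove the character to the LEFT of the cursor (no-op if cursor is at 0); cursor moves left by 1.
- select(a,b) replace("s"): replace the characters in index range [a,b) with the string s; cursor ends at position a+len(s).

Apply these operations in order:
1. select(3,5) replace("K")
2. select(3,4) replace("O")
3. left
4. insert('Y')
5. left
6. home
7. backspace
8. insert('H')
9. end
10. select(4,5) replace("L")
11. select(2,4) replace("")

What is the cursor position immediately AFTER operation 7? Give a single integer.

Answer: 0

Derivation:
After op 1 (select(3,5) replace("K")): buf='EOOK' cursor=4
After op 2 (select(3,4) replace("O")): buf='EOOO' cursor=4
After op 3 (left): buf='EOOO' cursor=3
After op 4 (insert('Y')): buf='EOOYO' cursor=4
After op 5 (left): buf='EOOYO' cursor=3
After op 6 (home): buf='EOOYO' cursor=0
After op 7 (backspace): buf='EOOYO' cursor=0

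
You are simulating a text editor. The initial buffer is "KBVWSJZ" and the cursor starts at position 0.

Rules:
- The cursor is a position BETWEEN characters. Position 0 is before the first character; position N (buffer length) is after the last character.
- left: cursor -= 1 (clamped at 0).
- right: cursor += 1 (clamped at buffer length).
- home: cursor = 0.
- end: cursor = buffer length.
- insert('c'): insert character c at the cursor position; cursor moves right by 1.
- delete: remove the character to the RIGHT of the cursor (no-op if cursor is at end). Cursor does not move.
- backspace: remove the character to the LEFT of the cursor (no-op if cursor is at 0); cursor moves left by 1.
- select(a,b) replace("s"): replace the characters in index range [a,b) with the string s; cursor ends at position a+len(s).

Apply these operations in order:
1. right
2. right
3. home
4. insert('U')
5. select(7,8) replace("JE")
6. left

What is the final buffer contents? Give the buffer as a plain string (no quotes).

After op 1 (right): buf='KBVWSJZ' cursor=1
After op 2 (right): buf='KBVWSJZ' cursor=2
After op 3 (home): buf='KBVWSJZ' cursor=0
After op 4 (insert('U')): buf='UKBVWSJZ' cursor=1
After op 5 (select(7,8) replace("JE")): buf='UKBVWSJJE' cursor=9
After op 6 (left): buf='UKBVWSJJE' cursor=8

Answer: UKBVWSJJE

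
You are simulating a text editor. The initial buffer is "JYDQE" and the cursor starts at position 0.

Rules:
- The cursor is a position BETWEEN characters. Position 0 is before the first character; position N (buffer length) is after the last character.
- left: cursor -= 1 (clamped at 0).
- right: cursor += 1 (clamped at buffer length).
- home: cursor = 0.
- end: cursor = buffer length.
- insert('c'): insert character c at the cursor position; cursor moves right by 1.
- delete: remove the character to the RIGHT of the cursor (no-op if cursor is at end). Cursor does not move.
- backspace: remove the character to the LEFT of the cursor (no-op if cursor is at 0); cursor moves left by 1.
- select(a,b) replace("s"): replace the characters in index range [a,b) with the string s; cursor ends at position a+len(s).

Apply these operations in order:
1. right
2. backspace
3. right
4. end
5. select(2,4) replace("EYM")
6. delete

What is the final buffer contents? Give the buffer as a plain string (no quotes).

After op 1 (right): buf='JYDQE' cursor=1
After op 2 (backspace): buf='YDQE' cursor=0
After op 3 (right): buf='YDQE' cursor=1
After op 4 (end): buf='YDQE' cursor=4
After op 5 (select(2,4) replace("EYM")): buf='YDEYM' cursor=5
After op 6 (delete): buf='YDEYM' cursor=5

Answer: YDEYM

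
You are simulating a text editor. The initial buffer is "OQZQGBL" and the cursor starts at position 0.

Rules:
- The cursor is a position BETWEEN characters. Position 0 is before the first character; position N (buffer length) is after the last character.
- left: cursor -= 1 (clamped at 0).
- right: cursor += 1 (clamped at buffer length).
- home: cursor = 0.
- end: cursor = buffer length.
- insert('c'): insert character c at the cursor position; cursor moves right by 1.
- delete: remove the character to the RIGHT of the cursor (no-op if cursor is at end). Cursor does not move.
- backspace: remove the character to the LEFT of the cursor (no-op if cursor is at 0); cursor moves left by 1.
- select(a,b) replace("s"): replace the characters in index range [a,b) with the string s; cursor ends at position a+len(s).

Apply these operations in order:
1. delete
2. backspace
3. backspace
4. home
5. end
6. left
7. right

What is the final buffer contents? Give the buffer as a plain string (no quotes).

Answer: QZQGBL

Derivation:
After op 1 (delete): buf='QZQGBL' cursor=0
After op 2 (backspace): buf='QZQGBL' cursor=0
After op 3 (backspace): buf='QZQGBL' cursor=0
After op 4 (home): buf='QZQGBL' cursor=0
After op 5 (end): buf='QZQGBL' cursor=6
After op 6 (left): buf='QZQGBL' cursor=5
After op 7 (right): buf='QZQGBL' cursor=6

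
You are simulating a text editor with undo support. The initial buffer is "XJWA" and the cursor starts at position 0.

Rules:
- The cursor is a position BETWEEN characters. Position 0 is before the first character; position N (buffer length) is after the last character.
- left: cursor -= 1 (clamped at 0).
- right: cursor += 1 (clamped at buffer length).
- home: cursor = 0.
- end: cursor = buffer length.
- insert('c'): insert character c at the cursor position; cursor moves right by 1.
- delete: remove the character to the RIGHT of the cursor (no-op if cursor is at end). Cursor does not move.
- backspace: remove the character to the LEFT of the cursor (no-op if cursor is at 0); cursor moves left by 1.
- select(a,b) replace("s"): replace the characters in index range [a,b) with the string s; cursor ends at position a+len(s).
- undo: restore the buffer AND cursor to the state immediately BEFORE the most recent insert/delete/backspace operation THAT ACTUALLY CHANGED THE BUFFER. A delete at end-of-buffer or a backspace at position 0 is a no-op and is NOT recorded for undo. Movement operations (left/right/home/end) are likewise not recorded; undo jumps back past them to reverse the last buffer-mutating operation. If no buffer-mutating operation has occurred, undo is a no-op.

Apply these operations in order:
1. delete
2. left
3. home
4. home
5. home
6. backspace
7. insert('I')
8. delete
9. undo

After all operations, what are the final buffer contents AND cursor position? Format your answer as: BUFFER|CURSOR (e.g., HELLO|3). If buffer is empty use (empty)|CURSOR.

After op 1 (delete): buf='JWA' cursor=0
After op 2 (left): buf='JWA' cursor=0
After op 3 (home): buf='JWA' cursor=0
After op 4 (home): buf='JWA' cursor=0
After op 5 (home): buf='JWA' cursor=0
After op 6 (backspace): buf='JWA' cursor=0
After op 7 (insert('I')): buf='IJWA' cursor=1
After op 8 (delete): buf='IWA' cursor=1
After op 9 (undo): buf='IJWA' cursor=1

Answer: IJWA|1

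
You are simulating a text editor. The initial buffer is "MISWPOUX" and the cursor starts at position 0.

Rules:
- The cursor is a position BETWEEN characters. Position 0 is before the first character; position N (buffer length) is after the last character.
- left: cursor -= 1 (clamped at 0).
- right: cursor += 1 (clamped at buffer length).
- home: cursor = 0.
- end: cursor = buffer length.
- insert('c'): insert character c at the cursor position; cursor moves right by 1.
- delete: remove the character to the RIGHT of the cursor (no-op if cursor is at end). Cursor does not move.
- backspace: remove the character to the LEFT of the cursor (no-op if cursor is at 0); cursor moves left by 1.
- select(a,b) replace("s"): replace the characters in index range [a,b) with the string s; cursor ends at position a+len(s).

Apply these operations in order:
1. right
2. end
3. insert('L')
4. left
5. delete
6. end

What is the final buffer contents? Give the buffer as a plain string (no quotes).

Answer: MISWPOUX

Derivation:
After op 1 (right): buf='MISWPOUX' cursor=1
After op 2 (end): buf='MISWPOUX' cursor=8
After op 3 (insert('L')): buf='MISWPOUXL' cursor=9
After op 4 (left): buf='MISWPOUXL' cursor=8
After op 5 (delete): buf='MISWPOUX' cursor=8
After op 6 (end): buf='MISWPOUX' cursor=8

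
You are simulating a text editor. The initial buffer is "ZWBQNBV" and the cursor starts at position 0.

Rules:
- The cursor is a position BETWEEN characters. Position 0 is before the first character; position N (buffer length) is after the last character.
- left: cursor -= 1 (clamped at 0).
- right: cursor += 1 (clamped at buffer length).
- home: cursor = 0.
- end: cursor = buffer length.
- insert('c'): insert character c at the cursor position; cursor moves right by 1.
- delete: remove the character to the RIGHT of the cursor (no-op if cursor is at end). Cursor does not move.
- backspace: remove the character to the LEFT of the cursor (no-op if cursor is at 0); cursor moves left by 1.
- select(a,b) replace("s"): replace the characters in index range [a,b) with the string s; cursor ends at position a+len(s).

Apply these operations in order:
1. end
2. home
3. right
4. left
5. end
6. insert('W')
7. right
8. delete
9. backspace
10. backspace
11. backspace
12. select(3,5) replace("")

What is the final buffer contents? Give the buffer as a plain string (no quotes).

Answer: ZWB

Derivation:
After op 1 (end): buf='ZWBQNBV' cursor=7
After op 2 (home): buf='ZWBQNBV' cursor=0
After op 3 (right): buf='ZWBQNBV' cursor=1
After op 4 (left): buf='ZWBQNBV' cursor=0
After op 5 (end): buf='ZWBQNBV' cursor=7
After op 6 (insert('W')): buf='ZWBQNBVW' cursor=8
After op 7 (right): buf='ZWBQNBVW' cursor=8
After op 8 (delete): buf='ZWBQNBVW' cursor=8
After op 9 (backspace): buf='ZWBQNBV' cursor=7
After op 10 (backspace): buf='ZWBQNB' cursor=6
After op 11 (backspace): buf='ZWBQN' cursor=5
After op 12 (select(3,5) replace("")): buf='ZWB' cursor=3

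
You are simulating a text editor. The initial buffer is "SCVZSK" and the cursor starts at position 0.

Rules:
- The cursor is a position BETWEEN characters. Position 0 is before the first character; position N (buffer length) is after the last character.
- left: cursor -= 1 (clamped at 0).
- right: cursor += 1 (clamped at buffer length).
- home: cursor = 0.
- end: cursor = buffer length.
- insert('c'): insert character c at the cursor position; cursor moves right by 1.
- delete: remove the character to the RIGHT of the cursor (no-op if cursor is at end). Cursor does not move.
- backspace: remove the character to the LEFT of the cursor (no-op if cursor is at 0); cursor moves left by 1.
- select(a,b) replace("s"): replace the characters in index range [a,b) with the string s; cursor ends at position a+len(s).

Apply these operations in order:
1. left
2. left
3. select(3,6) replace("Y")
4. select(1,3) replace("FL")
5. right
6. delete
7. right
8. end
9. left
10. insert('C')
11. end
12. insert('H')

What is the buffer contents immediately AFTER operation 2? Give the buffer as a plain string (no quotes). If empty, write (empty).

After op 1 (left): buf='SCVZSK' cursor=0
After op 2 (left): buf='SCVZSK' cursor=0

Answer: SCVZSK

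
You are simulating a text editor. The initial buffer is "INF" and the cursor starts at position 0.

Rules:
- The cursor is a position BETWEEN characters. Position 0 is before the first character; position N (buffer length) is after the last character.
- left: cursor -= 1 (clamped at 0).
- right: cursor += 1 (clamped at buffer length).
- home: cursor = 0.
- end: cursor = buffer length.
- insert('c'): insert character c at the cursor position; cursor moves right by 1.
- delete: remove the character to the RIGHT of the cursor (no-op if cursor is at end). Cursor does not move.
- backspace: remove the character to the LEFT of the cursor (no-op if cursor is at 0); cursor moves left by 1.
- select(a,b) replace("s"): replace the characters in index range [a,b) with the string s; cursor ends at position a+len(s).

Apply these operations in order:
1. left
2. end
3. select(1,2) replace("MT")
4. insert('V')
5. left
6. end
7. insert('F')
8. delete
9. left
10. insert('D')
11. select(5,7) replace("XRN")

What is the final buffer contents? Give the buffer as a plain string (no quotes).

Answer: IMTVFXRN

Derivation:
After op 1 (left): buf='INF' cursor=0
After op 2 (end): buf='INF' cursor=3
After op 3 (select(1,2) replace("MT")): buf='IMTF' cursor=3
After op 4 (insert('V')): buf='IMTVF' cursor=4
After op 5 (left): buf='IMTVF' cursor=3
After op 6 (end): buf='IMTVF' cursor=5
After op 7 (insert('F')): buf='IMTVFF' cursor=6
After op 8 (delete): buf='IMTVFF' cursor=6
After op 9 (left): buf='IMTVFF' cursor=5
After op 10 (insert('D')): buf='IMTVFDF' cursor=6
After op 11 (select(5,7) replace("XRN")): buf='IMTVFXRN' cursor=8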